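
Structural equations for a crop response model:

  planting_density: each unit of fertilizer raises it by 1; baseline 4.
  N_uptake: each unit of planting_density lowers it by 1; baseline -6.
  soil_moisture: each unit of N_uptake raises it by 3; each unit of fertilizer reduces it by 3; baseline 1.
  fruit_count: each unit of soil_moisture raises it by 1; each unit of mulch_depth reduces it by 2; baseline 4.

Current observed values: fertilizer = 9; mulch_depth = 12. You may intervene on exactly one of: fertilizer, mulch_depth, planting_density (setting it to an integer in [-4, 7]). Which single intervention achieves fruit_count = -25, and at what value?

Intervening on fertilizer: with other inputs at their observed values, fruit_count = -6*fertilizer - 49. Solving for -25 gives fertilizer = -4, within [-4, 7].
Intervening on mulch_depth: fruit_count = -2*mulch_depth - 79. Reaching -25 requires mulch_depth = -27, outside [-4, 7].
Intervening on planting_density: fruit_count = -3*planting_density - 64. Reaching -25 requires planting_density = -13, outside [-4, 7].

set fertilizer = -4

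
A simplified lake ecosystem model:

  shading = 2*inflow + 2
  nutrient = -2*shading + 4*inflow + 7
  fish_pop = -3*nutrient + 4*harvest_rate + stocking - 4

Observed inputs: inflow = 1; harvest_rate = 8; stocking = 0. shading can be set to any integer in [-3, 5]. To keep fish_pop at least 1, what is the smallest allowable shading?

shading = 1

Intervening on shading fixes its value directly, overriding its dependence on inflow.
Substituting into the nutrient equation gives nutrient = -2*shading + 11.
fish_pop becomes 6*shading - 5.
Require 6*shading - 5 ≥ 1, so shading ≥ 1.
The smallest integer in [-3, 5] satisfying this is 1.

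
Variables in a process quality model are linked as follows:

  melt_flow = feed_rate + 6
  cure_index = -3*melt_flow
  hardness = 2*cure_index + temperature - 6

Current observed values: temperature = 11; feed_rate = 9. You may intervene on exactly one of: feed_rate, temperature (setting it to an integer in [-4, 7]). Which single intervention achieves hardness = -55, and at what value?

Intervening on feed_rate: with other inputs at their observed values, hardness = -6*feed_rate - 31. Solving for -55 gives feed_rate = 4, within [-4, 7].
Intervening on temperature: hardness = temperature - 96. Reaching -55 requires temperature = 41, outside [-4, 7].

set feed_rate = 4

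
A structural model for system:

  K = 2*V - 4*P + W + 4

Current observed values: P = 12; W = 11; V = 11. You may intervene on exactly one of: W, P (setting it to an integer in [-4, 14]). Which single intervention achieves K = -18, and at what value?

set W = 4

Intervening on W: with other inputs at their observed values, K = W - 22. Solving for -18 gives W = 4, within [-4, 14].
Intervening on P: K = -4*P + 37. Reaching -18 requires P = 55/4, not an integer.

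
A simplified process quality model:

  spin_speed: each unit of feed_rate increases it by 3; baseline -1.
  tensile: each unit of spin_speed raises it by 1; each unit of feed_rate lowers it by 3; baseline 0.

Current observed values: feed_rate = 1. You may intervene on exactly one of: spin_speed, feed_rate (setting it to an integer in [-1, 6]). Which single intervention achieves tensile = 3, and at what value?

Intervening on spin_speed: with other inputs at their observed values, tensile = spin_speed - 3. Solving for 3 gives spin_speed = 6, within [-1, 6].
Intervening on feed_rate: the paths from feed_rate to tensile cancel (net effect zero), leaving tensile = -1; 3 is unreachable this way.

set spin_speed = 6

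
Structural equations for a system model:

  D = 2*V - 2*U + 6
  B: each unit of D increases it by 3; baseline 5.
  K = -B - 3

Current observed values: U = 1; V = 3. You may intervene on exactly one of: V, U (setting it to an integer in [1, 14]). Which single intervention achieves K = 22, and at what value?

Intervening on V: K = -6*V - 20. Reaching 22 requires V = -7, outside [1, 14].
Intervening on U: with other inputs at their observed values, K = 6*U - 44. Solving for 22 gives U = 11, within [1, 14].

set U = 11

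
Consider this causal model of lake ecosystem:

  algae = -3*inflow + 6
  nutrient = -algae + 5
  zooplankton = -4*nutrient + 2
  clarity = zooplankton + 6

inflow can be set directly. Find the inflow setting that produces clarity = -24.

Substituting into the nutrient equation gives nutrient = 3*inflow - 1.
Substituting into the zooplankton equation gives zooplankton = -12*inflow + 6.
Substituting into the clarity equation gives clarity = -12*inflow + 12.
Solve -12*inflow + 12 = -24: inflow = (-24 - 12) / -12 = 3.

inflow = 3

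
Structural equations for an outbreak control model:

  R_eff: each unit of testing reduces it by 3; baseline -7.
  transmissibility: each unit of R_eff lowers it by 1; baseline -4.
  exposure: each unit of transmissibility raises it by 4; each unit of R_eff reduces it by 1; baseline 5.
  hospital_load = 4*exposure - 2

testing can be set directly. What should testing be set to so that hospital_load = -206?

testing = -5

Substituting into the transmissibility equation gives transmissibility = 3*testing + 3.
Substituting into the exposure equation gives exposure = 15*testing + 24.
hospital_load becomes 60*testing + 94.
Solve 60*testing + 94 = -206: testing = (-206 - 94) / 60 = -5.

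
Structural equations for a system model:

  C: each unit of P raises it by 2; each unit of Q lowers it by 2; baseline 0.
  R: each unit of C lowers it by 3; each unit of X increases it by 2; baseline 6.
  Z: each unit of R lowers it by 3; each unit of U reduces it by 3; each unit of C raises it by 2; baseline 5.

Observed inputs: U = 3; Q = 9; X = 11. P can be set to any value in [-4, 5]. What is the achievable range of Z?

Substituting into the C equation gives C = 2*P - 18.
R becomes -6*P + 82.
This gives Z = 22*P - 286.
Linear in P, so extremes are at the endpoints: P = -4 gives Z = -374; P = 5 gives Z = -176.

-374 to -176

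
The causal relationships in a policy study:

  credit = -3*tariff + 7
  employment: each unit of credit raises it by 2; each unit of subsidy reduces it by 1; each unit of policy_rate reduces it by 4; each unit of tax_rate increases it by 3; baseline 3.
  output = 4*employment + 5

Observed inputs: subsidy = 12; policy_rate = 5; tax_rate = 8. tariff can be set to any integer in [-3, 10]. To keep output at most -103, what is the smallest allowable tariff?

tariff = 6

Substituting into the employment equation gives employment = -6*tariff + 9.
So output = -24*tariff + 41.
Require -24*tariff + 41 ≤ -103, so tariff ≥ 6.
The smallest integer in [-3, 10] satisfying this is 6.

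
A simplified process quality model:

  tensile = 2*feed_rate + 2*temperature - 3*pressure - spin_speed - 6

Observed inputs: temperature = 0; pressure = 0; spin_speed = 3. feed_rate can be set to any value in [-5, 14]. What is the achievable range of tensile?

Substituting into the tensile equation gives tensile = 2*feed_rate - 9.
Linear in feed_rate, so extremes are at the endpoints: feed_rate = -5 gives tensile = -19; feed_rate = 14 gives tensile = 19.

-19 to 19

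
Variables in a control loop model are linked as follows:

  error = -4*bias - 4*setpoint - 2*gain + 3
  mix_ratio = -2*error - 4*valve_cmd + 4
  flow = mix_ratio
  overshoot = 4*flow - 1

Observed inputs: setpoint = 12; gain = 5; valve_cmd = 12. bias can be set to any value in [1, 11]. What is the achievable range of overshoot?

295 to 615

Substituting into the error equation gives error = -4*bias - 55.
This gives mix_ratio = 8*bias + 66.
So flow = 8*bias + 66.
This gives overshoot = 32*bias + 263.
Linear in bias, so extremes are at the endpoints: bias = 1 gives overshoot = 295; bias = 11 gives overshoot = 615.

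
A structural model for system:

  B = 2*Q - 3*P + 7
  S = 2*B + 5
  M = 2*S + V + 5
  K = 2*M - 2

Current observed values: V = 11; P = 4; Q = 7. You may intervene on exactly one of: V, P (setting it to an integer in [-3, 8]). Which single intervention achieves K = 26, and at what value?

set P = 8

Intervening on V: K = 2*V + 100. Reaching 26 requires V = -37, outside [-3, 8].
Intervening on P: with other inputs at their observed values, K = -24*P + 218. Solving for 26 gives P = 8, within [-3, 8].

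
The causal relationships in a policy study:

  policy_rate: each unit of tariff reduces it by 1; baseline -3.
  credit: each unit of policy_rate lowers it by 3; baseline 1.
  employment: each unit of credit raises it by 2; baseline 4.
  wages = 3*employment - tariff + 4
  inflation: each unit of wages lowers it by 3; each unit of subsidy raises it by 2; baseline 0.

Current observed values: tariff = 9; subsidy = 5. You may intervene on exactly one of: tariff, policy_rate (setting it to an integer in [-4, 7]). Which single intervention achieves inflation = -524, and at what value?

set tariff = 6

Intervening on tariff: with other inputs at their observed values, inflation = -51*tariff - 218. Solving for -524 gives tariff = 6, within [-4, 7].
Intervening on policy_rate: inflation = 54*policy_rate - 29. Reaching -524 requires policy_rate = -55/6, not an integer.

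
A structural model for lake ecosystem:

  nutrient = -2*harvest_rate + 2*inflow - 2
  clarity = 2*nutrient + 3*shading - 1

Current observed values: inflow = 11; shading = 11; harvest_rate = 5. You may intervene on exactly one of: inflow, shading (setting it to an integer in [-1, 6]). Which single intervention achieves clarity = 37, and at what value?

set shading = 6

Intervening on inflow: clarity = 4*inflow + 8. Reaching 37 requires inflow = 29/4, not an integer.
Intervening on shading: with other inputs at their observed values, clarity = 3*shading + 19. Solving for 37 gives shading = 6, within [-1, 6].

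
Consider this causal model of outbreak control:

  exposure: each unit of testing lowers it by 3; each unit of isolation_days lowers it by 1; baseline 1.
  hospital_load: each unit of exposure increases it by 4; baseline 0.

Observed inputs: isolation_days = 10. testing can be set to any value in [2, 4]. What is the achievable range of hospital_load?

-84 to -60

Substituting into the exposure equation gives exposure = -3*testing - 9.
This gives hospital_load = -12*testing - 36.
Linear in testing, so extremes are at the endpoints: testing = 2 gives hospital_load = -60; testing = 4 gives hospital_load = -84.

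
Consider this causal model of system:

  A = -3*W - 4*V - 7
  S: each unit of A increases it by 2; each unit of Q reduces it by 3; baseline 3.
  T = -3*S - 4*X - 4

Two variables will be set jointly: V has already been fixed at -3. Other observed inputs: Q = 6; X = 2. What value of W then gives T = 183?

With V held at -3:
Substituting into the A equation gives A = -3*W + 5.
S becomes -6*W - 5.
Substituting into the T equation gives T = 18*W + 3.
Solve 18*W + 3 = 183: W = (183 - 3) / 18 = 10.

W = 10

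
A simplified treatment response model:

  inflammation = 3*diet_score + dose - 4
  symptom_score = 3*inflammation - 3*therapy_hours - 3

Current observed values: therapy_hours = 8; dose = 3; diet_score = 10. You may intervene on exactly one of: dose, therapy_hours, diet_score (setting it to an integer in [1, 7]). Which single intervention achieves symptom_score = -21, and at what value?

set diet_score = 1

Intervening on dose: symptom_score = 3*dose + 51. Reaching -21 requires dose = -24, outside [1, 7].
Intervening on therapy_hours: symptom_score = -3*therapy_hours + 84. Reaching -21 requires therapy_hours = 35, outside [1, 7].
Intervening on diet_score: with other inputs at their observed values, symptom_score = 9*diet_score - 30. Solving for -21 gives diet_score = 1, within [1, 7].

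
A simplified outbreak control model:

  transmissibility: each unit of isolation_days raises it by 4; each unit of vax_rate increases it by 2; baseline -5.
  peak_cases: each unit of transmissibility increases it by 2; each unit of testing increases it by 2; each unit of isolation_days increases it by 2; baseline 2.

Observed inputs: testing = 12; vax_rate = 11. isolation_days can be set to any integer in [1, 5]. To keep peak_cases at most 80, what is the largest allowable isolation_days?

Substituting into the transmissibility equation gives transmissibility = 4*isolation_days + 17.
Substituting into the peak_cases equation gives peak_cases = 10*isolation_days + 60.
Require 10*isolation_days + 60 ≤ 80, so isolation_days ≤ 2.
The largest integer in [1, 5] satisfying this is 2.

isolation_days = 2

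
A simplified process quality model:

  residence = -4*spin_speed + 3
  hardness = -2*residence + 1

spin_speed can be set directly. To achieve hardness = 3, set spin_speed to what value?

Substituting into the hardness equation gives hardness = 8*spin_speed - 5.
Solve 8*spin_speed - 5 = 3: spin_speed = (3 + 5) / 8 = 1.

spin_speed = 1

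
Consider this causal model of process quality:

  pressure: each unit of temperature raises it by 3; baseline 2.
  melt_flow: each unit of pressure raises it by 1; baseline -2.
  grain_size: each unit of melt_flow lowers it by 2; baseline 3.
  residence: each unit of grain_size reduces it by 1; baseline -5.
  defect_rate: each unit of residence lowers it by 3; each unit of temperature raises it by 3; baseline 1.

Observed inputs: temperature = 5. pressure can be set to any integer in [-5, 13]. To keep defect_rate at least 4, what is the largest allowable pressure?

Intervening on pressure fixes its value directly, overriding its dependence on temperature.
Substituting into the grain_size equation gives grain_size = -2*pressure + 7.
residence becomes 2*pressure - 12.
Substituting into the defect_rate equation gives defect_rate = -6*pressure + 52.
Require -6*pressure + 52 ≥ 4, so pressure ≤ 8.
The largest integer in [-5, 13] satisfying this is 8.

pressure = 8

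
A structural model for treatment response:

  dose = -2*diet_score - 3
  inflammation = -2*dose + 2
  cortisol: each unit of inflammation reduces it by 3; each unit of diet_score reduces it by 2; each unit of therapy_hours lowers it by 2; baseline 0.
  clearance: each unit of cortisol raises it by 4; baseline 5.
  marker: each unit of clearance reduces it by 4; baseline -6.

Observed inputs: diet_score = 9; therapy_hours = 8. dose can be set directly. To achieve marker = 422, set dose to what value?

dose = 2

Intervening on dose fixes its value directly, overriding its dependence on diet_score.
Substituting into the cortisol equation gives cortisol = 6*dose - 40.
Substituting into the clearance equation gives clearance = 24*dose - 155.
Substituting into the marker equation gives marker = -96*dose + 614.
Solve -96*dose + 614 = 422: dose = (422 - 614) / -96 = 2.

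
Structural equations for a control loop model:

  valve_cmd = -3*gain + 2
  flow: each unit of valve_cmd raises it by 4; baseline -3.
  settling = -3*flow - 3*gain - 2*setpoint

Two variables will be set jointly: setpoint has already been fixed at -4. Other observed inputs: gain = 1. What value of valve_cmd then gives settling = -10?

With setpoint held at -4:
Intervening on valve_cmd fixes its value directly, overriding its dependence on gain.
Substituting into the settling equation gives settling = -12*valve_cmd + 14.
Solve -12*valve_cmd + 14 = -10: valve_cmd = (-10 - 14) / -12 = 2.

valve_cmd = 2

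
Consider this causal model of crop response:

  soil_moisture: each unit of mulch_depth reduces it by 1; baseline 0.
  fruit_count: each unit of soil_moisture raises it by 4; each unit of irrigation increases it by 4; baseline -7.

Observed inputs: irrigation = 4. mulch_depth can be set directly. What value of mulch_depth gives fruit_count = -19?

Substituting into the fruit_count equation gives fruit_count = -4*mulch_depth + 9.
Solve -4*mulch_depth + 9 = -19: mulch_depth = (-19 - 9) / -4 = 7.

mulch_depth = 7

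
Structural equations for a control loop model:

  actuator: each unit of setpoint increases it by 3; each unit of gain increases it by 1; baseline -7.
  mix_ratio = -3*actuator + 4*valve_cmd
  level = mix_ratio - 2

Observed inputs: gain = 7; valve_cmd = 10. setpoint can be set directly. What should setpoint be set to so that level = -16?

Substituting into the actuator equation gives actuator = 3*setpoint.
Substituting into the mix_ratio equation gives mix_ratio = -9*setpoint + 40.
Substituting into the level equation gives level = -9*setpoint + 38.
Solve -9*setpoint + 38 = -16: setpoint = (-16 - 38) / -9 = 6.

setpoint = 6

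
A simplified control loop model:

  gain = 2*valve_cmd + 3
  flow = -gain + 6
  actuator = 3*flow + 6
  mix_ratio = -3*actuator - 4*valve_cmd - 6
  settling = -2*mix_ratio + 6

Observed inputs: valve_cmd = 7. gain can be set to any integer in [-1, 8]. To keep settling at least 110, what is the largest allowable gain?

gain = 6

Intervening on gain fixes its value directly, overriding its dependence on valve_cmd.
Substituting into the actuator equation gives actuator = -3*gain + 24.
So mix_ratio = 9*gain - 106.
This gives settling = -18*gain + 218.
Require -18*gain + 218 ≥ 110, so gain ≤ 6.
The largest integer in [-1, 8] satisfying this is 6.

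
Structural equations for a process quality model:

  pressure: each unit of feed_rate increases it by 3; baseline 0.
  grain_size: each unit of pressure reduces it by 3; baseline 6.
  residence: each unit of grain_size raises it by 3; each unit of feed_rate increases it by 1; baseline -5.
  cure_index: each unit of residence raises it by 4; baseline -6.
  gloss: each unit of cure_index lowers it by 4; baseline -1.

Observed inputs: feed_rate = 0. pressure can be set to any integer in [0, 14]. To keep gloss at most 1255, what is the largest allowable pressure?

Intervening on pressure fixes its value directly, overriding its dependence on feed_rate.
Substituting into the residence equation gives residence = -9*pressure + 13.
Substituting into the cure_index equation gives cure_index = -36*pressure + 46.
Substituting into the gloss equation gives gloss = 144*pressure - 185.
Require 144*pressure - 185 ≤ 1255, so pressure ≤ 10.
The largest integer in [0, 14] satisfying this is 10.

pressure = 10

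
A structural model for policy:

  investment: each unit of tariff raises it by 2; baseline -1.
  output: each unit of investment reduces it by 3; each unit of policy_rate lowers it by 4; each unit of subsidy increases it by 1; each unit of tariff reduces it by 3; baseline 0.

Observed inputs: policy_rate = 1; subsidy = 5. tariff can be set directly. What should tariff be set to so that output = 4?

tariff = 0

Substituting into the output equation gives output = -9*tariff + 4.
Solve -9*tariff + 4 = 4: tariff = (4 - 4) / -9 = 0.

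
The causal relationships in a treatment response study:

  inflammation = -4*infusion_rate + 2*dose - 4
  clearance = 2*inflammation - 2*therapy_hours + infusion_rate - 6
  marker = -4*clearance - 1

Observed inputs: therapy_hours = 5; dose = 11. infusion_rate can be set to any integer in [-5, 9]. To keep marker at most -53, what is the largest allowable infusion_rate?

Substituting into the inflammation equation gives inflammation = -4*infusion_rate + 18.
Substituting into the clearance equation gives clearance = -7*infusion_rate + 20.
So marker = 28*infusion_rate - 81.
Require 28*infusion_rate - 81 ≤ -53, so infusion_rate ≤ 1.
The largest integer in [-5, 9] satisfying this is 1.

infusion_rate = 1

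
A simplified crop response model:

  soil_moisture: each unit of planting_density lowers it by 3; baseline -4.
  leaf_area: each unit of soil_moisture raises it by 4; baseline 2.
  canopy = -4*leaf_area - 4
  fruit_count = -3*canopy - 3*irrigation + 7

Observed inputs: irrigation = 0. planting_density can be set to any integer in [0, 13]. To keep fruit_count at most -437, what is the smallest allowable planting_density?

planting_density = 2

Substituting into the leaf_area equation gives leaf_area = -12*planting_density - 14.
canopy becomes 48*planting_density + 52.
Substituting into the fruit_count equation gives fruit_count = -144*planting_density - 149.
Require -144*planting_density - 149 ≤ -437, so planting_density ≥ 2.
The smallest integer in [0, 13] satisfying this is 2.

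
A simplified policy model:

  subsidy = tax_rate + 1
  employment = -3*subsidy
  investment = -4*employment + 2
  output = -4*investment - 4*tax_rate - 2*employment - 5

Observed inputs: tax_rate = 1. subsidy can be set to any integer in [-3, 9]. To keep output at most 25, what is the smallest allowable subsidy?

subsidy = -1

Intervening on subsidy fixes its value directly, overriding its dependence on tax_rate.
Substituting into the investment equation gives investment = 12*subsidy + 2.
Substituting into the output equation gives output = -42*subsidy - 17.
Require -42*subsidy - 17 ≤ 25, so subsidy ≥ -1.
The smallest integer in [-3, 9] satisfying this is -1.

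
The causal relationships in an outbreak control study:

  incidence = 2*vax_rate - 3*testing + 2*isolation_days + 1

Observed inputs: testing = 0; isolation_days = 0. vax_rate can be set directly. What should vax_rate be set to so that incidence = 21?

Substituting into the incidence equation gives incidence = 2*vax_rate + 1.
Solve 2*vax_rate + 1 = 21: vax_rate = (21 - 1) / 2 = 10.

vax_rate = 10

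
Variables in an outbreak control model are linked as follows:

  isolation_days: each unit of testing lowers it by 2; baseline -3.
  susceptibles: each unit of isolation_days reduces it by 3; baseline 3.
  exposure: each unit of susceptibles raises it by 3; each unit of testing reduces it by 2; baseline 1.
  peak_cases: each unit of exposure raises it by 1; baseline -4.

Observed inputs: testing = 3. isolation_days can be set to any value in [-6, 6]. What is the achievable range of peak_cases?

-54 to 54

Intervening on isolation_days fixes its value directly, overriding its dependence on testing.
Substituting into the exposure equation gives exposure = -9*isolation_days + 4.
peak_cases becomes -9*isolation_days.
Linear in isolation_days, so extremes are at the endpoints: isolation_days = -6 gives peak_cases = 54; isolation_days = 6 gives peak_cases = -54.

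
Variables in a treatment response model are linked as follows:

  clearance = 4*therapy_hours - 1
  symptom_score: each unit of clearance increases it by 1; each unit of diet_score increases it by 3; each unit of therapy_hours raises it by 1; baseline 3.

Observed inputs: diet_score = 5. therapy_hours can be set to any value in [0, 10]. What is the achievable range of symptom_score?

17 to 67

Substituting into the symptom_score equation gives symptom_score = 5*therapy_hours + 17.
Linear in therapy_hours, so extremes are at the endpoints: therapy_hours = 0 gives symptom_score = 17; therapy_hours = 10 gives symptom_score = 67.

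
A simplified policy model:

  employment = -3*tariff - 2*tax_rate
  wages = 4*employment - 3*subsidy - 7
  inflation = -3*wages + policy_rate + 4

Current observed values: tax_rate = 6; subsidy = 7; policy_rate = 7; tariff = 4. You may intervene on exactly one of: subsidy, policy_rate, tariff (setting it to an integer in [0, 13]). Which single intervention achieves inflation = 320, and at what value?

Intervening on subsidy: with other inputs at their observed values, inflation = 9*subsidy + 320. Solving for 320 gives subsidy = 0, within [0, 13].
Intervening on policy_rate: inflation = policy_rate + 376. Reaching 320 requires policy_rate = -56, outside [0, 13].
Intervening on tariff: inflation = 36*tariff + 239. Reaching 320 requires tariff = 9/4, not an integer.

set subsidy = 0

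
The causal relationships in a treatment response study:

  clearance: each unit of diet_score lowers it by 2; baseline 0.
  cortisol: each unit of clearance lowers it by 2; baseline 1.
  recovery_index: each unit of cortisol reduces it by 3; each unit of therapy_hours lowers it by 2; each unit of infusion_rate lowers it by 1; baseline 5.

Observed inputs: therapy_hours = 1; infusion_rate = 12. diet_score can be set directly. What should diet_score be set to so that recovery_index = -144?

diet_score = 11

Substituting into the cortisol equation gives cortisol = 4*diet_score + 1.
This gives recovery_index = -12*diet_score - 12.
Solve -12*diet_score - 12 = -144: diet_score = (-144 + 12) / -12 = 11.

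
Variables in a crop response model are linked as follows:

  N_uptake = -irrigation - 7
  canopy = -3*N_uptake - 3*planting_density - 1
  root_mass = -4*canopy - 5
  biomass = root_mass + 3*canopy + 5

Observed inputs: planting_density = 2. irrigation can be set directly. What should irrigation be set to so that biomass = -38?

irrigation = 8

Substituting into the canopy equation gives canopy = 3*irrigation + 14.
Substituting into the root_mass equation gives root_mass = -12*irrigation - 61.
Substituting into the biomass equation gives biomass = -3*irrigation - 14.
Solve -3*irrigation - 14 = -38: irrigation = (-38 + 14) / -3 = 8.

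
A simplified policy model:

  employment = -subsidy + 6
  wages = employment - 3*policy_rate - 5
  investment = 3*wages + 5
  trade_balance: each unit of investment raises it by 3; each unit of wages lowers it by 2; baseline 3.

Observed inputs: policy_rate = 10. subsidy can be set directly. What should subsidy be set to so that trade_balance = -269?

subsidy = 12

Substituting into the wages equation gives wages = -subsidy - 29.
Substituting into the investment equation gives investment = -3*subsidy - 82.
Substituting into the trade_balance equation gives trade_balance = -7*subsidy - 185.
Solve -7*subsidy - 185 = -269: subsidy = (-269 + 185) / -7 = 12.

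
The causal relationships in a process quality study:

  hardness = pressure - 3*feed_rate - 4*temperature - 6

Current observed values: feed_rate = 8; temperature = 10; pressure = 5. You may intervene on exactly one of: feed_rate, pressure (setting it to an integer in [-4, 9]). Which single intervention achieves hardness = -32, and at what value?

set feed_rate = -3

Intervening on feed_rate: with other inputs at their observed values, hardness = -3*feed_rate - 41. Solving for -32 gives feed_rate = -3, within [-4, 9].
Intervening on pressure: hardness = pressure - 70. Reaching -32 requires pressure = 38, outside [-4, 9].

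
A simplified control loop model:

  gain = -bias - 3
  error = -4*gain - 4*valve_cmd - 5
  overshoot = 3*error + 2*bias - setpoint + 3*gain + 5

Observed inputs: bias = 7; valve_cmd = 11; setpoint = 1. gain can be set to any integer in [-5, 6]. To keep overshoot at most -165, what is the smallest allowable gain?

Intervening on gain fixes its value directly, overriding its dependence on bias.
Substituting into the error equation gives error = -4*gain - 49.
So overshoot = -9*gain - 129.
Require -9*gain - 129 ≤ -165, so gain ≥ 4.
The smallest integer in [-5, 6] satisfying this is 4.

gain = 4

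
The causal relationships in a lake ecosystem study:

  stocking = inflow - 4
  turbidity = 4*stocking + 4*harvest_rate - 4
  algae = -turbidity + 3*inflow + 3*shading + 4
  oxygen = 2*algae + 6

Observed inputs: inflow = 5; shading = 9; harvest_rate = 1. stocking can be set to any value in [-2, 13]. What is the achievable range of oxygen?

-6 to 114

Intervening on stocking fixes its value directly, overriding its dependence on inflow.
Substituting into the turbidity equation gives turbidity = 4*stocking.
This gives algae = -4*stocking + 46.
This gives oxygen = -8*stocking + 98.
Linear in stocking, so extremes are at the endpoints: stocking = -2 gives oxygen = 114; stocking = 13 gives oxygen = -6.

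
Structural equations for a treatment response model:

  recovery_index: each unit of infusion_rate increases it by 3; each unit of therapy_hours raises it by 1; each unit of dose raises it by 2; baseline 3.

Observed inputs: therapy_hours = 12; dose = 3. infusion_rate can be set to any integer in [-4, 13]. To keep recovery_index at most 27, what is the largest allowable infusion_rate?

Substituting into the recovery_index equation gives recovery_index = 3*infusion_rate + 21.
Require 3*infusion_rate + 21 ≤ 27, so infusion_rate ≤ 2.
The largest integer in [-4, 13] satisfying this is 2.

infusion_rate = 2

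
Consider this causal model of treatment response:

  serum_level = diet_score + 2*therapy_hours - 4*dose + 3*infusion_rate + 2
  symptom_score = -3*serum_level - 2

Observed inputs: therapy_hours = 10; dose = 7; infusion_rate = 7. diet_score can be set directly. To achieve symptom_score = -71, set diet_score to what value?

diet_score = 8

Substituting into the serum_level equation gives serum_level = diet_score + 15.
Substituting into the symptom_score equation gives symptom_score = -3*diet_score - 47.
Solve -3*diet_score - 47 = -71: diet_score = (-71 + 47) / -3 = 8.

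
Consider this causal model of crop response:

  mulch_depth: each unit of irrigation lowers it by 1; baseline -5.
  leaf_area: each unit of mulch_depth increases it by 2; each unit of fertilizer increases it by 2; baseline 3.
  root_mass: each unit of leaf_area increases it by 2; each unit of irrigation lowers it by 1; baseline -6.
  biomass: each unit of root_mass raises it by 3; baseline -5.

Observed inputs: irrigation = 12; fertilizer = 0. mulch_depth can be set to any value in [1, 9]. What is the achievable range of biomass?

-29 to 67

Intervening on mulch_depth fixes its value directly, overriding its dependence on irrigation.
Substituting into the leaf_area equation gives leaf_area = 2*mulch_depth + 3.
Substituting into the root_mass equation gives root_mass = 4*mulch_depth - 12.
Substituting into the biomass equation gives biomass = 12*mulch_depth - 41.
Linear in mulch_depth, so extremes are at the endpoints: mulch_depth = 1 gives biomass = -29; mulch_depth = 9 gives biomass = 67.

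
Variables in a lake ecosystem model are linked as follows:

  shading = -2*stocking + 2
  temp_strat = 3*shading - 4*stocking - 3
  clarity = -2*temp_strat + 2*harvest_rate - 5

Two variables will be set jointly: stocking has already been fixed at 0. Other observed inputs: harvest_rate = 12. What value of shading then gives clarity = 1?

With stocking held at 0:
Intervening on shading fixes its value directly, overriding its dependence on stocking.
Substituting into the temp_strat equation gives temp_strat = 3*shading - 3.
clarity becomes -6*shading + 25.
Solve -6*shading + 25 = 1: shading = (1 - 25) / -6 = 4.

shading = 4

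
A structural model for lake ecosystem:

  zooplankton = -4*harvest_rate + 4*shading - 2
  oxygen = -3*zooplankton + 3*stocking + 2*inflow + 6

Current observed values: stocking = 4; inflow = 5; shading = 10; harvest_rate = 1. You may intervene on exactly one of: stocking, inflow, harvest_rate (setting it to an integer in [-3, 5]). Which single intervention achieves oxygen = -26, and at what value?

set harvest_rate = 5

Intervening on stocking: oxygen = 3*stocking - 86. Reaching -26 requires stocking = 20, outside [-3, 5].
Intervening on inflow: oxygen = 2*inflow - 84. Reaching -26 requires inflow = 29, outside [-3, 5].
Intervening on harvest_rate: with other inputs at their observed values, oxygen = 12*harvest_rate - 86. Solving for -26 gives harvest_rate = 5, within [-3, 5].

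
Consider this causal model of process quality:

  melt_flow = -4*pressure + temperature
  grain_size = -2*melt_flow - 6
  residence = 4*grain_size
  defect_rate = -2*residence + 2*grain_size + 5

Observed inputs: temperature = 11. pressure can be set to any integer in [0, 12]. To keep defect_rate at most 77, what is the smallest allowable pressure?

pressure = 2

Substituting into the melt_flow equation gives melt_flow = -4*pressure + 11.
Substituting into the grain_size equation gives grain_size = 8*pressure - 28.
residence becomes 32*pressure - 112.
This gives defect_rate = -48*pressure + 173.
Require -48*pressure + 173 ≤ 77, so pressure ≥ 2.
The smallest integer in [0, 12] satisfying this is 2.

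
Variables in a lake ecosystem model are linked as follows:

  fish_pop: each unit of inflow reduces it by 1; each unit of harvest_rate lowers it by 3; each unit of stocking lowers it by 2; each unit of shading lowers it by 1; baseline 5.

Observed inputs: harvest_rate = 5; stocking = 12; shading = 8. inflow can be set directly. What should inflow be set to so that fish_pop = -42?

Substituting into the fish_pop equation gives fish_pop = -inflow - 42.
Solve -inflow - 42 = -42: inflow = (-42 + 42) / -1 = 0.

inflow = 0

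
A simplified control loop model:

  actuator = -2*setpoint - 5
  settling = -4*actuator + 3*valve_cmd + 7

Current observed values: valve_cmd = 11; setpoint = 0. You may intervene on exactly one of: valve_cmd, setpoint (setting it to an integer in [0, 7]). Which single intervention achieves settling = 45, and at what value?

Intervening on valve_cmd: with other inputs at their observed values, settling = 3*valve_cmd + 27. Solving for 45 gives valve_cmd = 6, within [0, 7].
Intervening on setpoint: settling = 8*setpoint + 60. Reaching 45 requires setpoint = -15/8, not an integer.

set valve_cmd = 6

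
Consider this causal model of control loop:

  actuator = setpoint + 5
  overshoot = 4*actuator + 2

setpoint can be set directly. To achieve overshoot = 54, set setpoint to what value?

setpoint = 8

Substituting into the overshoot equation gives overshoot = 4*setpoint + 22.
Solve 4*setpoint + 22 = 54: setpoint = (54 - 22) / 4 = 8.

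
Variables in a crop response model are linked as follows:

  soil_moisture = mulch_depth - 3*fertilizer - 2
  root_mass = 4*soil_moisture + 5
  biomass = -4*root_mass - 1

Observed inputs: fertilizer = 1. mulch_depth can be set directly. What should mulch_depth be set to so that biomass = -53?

Substituting into the soil_moisture equation gives soil_moisture = mulch_depth - 5.
Substituting into the root_mass equation gives root_mass = 4*mulch_depth - 15.
This gives biomass = -16*mulch_depth + 59.
Solve -16*mulch_depth + 59 = -53: mulch_depth = (-53 - 59) / -16 = 7.

mulch_depth = 7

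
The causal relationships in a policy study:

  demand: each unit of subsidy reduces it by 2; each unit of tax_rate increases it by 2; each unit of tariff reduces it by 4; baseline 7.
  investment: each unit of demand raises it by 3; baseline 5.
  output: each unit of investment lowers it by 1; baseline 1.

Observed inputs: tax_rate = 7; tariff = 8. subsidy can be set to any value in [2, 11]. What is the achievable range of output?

Substituting into the demand equation gives demand = -2*subsidy - 11.
So investment = -6*subsidy - 28.
Substituting into the output equation gives output = 6*subsidy + 29.
Linear in subsidy, so extremes are at the endpoints: subsidy = 2 gives output = 41; subsidy = 11 gives output = 95.

41 to 95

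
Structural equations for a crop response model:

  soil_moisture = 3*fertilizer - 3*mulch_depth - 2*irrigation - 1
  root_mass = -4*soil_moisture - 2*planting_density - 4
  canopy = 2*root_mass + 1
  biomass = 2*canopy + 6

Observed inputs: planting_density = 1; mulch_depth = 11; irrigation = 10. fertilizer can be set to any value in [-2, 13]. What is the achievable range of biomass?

Substituting into the soil_moisture equation gives soil_moisture = 3*fertilizer - 54.
root_mass becomes -12*fertilizer + 210.
Substituting into the canopy equation gives canopy = -24*fertilizer + 421.
Substituting into the biomass equation gives biomass = -48*fertilizer + 848.
Linear in fertilizer, so extremes are at the endpoints: fertilizer = -2 gives biomass = 944; fertilizer = 13 gives biomass = 224.

224 to 944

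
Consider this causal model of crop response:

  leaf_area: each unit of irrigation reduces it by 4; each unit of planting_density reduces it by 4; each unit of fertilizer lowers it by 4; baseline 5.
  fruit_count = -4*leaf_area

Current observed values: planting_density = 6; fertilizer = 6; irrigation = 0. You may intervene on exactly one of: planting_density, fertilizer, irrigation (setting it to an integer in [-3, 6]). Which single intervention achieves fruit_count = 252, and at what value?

set irrigation = 5

Intervening on planting_density: fruit_count = 16*planting_density + 76. Reaching 252 requires planting_density = 11, outside [-3, 6].
Intervening on fertilizer: fruit_count = 16*fertilizer + 76. Reaching 252 requires fertilizer = 11, outside [-3, 6].
Intervening on irrigation: with other inputs at their observed values, fruit_count = 16*irrigation + 172. Solving for 252 gives irrigation = 5, within [-3, 6].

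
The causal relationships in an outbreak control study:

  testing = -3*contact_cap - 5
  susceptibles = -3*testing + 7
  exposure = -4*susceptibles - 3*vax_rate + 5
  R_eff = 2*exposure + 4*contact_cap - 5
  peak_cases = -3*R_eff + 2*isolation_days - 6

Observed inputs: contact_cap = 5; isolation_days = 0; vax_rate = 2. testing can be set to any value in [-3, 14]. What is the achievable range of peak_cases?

-885 to 339

Intervening on testing fixes its value directly, overriding its dependence on contact_cap.
Substituting into the exposure equation gives exposure = 12*testing - 29.
This gives R_eff = 24*testing - 43.
Substituting into the peak_cases equation gives peak_cases = -72*testing + 123.
Linear in testing, so extremes are at the endpoints: testing = -3 gives peak_cases = 339; testing = 14 gives peak_cases = -885.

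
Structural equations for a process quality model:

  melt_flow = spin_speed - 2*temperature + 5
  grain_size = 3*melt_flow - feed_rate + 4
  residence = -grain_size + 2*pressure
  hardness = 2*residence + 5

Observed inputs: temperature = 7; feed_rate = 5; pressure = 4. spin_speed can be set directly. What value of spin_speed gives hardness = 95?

spin_speed = -3

Substituting into the melt_flow equation gives melt_flow = spin_speed - 9.
grain_size becomes 3*spin_speed - 28.
Substituting into the residence equation gives residence = -3*spin_speed + 36.
Substituting into the hardness equation gives hardness = -6*spin_speed + 77.
Solve -6*spin_speed + 77 = 95: spin_speed = (95 - 77) / -6 = -3.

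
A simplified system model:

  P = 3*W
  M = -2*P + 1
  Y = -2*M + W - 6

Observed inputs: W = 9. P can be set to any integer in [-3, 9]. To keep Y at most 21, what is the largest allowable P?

P = 5

Intervening on P fixes its value directly, overriding its dependence on W.
Substituting into the Y equation gives Y = 4*P + 1.
Require 4*P + 1 ≤ 21, so P ≤ 5.
The largest integer in [-3, 9] satisfying this is 5.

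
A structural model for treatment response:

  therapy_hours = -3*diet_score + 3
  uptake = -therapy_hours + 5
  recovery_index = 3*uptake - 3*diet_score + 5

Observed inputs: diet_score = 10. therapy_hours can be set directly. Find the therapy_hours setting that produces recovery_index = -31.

Intervening on therapy_hours fixes its value directly, overriding its dependence on diet_score.
Substituting into the recovery_index equation gives recovery_index = -3*therapy_hours - 10.
Solve -3*therapy_hours - 10 = -31: therapy_hours = (-31 + 10) / -3 = 7.

therapy_hours = 7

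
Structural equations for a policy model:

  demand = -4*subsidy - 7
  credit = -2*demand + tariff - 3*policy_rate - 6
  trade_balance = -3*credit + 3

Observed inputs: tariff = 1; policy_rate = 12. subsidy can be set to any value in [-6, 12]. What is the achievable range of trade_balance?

Substituting into the credit equation gives credit = 8*subsidy - 27.
Substituting into the trade_balance equation gives trade_balance = -24*subsidy + 84.
Linear in subsidy, so extremes are at the endpoints: subsidy = -6 gives trade_balance = 228; subsidy = 12 gives trade_balance = -204.

-204 to 228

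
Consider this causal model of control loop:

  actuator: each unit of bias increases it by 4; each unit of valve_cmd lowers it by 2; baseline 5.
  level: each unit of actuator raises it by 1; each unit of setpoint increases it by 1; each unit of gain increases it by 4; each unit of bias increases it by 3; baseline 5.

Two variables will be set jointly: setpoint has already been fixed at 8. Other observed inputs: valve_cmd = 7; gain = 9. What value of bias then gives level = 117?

With setpoint held at 8:
Substituting into the actuator equation gives actuator = 4*bias - 9.
Substituting into the level equation gives level = 7*bias + 40.
Solve 7*bias + 40 = 117: bias = (117 - 40) / 7 = 11.

bias = 11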